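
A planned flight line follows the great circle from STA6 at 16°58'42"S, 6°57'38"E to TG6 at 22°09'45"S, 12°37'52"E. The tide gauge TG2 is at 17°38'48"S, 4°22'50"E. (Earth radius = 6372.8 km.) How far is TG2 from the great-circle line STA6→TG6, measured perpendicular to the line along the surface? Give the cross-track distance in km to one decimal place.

247.3 km

STA6: φ = -16.97833°, λ = +6.96056°
TG6: φ = -22.16250°, λ = +12.63111°
TG2: φ = -17.64667°, λ = +4.38056°
δ₁₃ = central angle STA6→TG2 = 0.044543 rad  (haversine)
θ₁₃ = bearing STA6→TG2 = 254.438°,  θ₁₂ = bearing STA6→TG6 = 135.054°
dₓₜ = R·arcsin(sin δ₁₃ · sin(θ₁₃ − θ₁₂)) = 6372.8·arcsin(0.04453·sin(119.384°)) = 247.327 km
|dₓₜ| = 247.327 km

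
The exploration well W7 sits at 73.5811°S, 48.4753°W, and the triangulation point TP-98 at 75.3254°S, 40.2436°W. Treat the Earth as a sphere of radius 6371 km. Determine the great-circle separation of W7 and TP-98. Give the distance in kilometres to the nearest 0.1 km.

Δφ = -1.7443°,  Δλ = 8.2317°
a = sin²(Δφ/2) + cos φ₁ cos φ₂ sin²(Δλ/2) = 0.000601
c = 2·arcsin(√a) = 0.049017 rad = 2.8085°
d = R·c = 6371 × 0.049017 = 312.3 km

312.3 km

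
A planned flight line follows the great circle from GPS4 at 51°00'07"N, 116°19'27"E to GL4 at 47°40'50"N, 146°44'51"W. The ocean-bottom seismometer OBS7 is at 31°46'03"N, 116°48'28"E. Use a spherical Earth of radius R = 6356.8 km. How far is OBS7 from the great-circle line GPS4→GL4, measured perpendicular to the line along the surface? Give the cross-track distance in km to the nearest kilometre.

1691 km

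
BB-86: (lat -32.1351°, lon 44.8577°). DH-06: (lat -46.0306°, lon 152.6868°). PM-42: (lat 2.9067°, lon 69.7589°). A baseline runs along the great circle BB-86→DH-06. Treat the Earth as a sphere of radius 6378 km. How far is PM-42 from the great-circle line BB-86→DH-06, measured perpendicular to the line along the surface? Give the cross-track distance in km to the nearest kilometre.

4636 km

δ₁₃ = central angle BB-86→PM-42 = 0.737559 rad  (haversine)
θ₁₃ = bearing BB-86→PM-42 = 38.705°,  θ₁₂ = bearing BB-86→DH-06 = 137.549°
dₓₜ = R·arcsin(sin δ₁₃ · sin(θ₁₃ − θ₁₂)) = 6378·arcsin(0.67248·sin(-98.844°)) = -4635.586 km
|dₓₜ| = 4635.586 km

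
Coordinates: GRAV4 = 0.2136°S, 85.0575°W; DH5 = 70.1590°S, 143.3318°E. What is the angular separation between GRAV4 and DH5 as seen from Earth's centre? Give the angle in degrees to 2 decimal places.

Δφ = -69.9454°,  Δλ = -131.6107°
a = sin²(Δφ/2) + cos φ₁ cos φ₂ sin²(Δλ/2) = 0.610942
c = 2·arcsin(√a) = 1.794542 rad = 102.8197°

102.82°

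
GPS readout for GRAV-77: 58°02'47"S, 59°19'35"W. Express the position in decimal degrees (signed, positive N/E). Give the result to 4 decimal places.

lat: 58.0464° S → -58.0464°
lon: 59.3264° W → -59.3264°

-58.0464°, -59.3264°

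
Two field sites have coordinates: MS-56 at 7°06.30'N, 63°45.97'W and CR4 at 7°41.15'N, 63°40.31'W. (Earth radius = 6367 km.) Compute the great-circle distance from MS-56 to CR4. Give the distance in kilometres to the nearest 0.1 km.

MS-56: φ = +7.10500°, λ = -63.76617°
CR4: φ = +7.68583°, λ = -63.67183°
Δφ = 0.5808°,  Δλ = 0.0943°
a = sin²(Δφ/2) + cos φ₁ cos φ₂ sin²(Δλ/2) = 0.000026
c = 2·arcsin(√a) = 0.010268 rad = 0.5883°
d = R·c = 6367 × 0.010268 = 65.4 km

65.4 km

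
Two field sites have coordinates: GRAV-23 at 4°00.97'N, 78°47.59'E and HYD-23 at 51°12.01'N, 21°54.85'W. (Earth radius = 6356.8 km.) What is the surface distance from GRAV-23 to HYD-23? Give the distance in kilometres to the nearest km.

10377 km

GRAV-23: φ = +4.01617°, λ = +78.79317°
HYD-23: φ = +51.20017°, λ = -21.91417°
Δφ = 47.1840°,  Δλ = -100.7073°
a = sin²(Δφ/2) + cos φ₁ cos φ₂ sin²(Δλ/2) = 0.530774
c = 2·arcsin(√a) = 1.632384 rad = 93.5287°
d = R·c = 6356.8 × 1.632384 = 10376.7 km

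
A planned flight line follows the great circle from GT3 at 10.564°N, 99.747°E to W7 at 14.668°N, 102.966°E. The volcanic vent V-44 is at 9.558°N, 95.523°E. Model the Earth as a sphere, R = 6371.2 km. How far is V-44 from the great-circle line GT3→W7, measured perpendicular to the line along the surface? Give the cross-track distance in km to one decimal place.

303.7 km

δ₁₃ = central angle GT3→V-44 = 0.074681 rad  (haversine)
θ₁₃ = bearing GT3→V-44 = 256.778°,  θ₁₂ = bearing GT3→W7 = 37.092°
dₓₜ = R·arcsin(sin δ₁₃ · sin(θ₁₃ − θ₁₂)) = 6371.2·arcsin(0.07461·sin(219.685°)) = -303.667 km
|dₓₜ| = 303.667 km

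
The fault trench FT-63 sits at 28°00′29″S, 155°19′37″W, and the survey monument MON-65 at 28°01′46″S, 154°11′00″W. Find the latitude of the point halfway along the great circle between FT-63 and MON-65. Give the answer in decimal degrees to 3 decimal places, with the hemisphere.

FT-63: φ = -28.00806°, λ = -155.32694°
MON-65: φ = -28.02944°, λ = -154.18333°
Bx = cos φ₂ cos Δλ = 0.882530,  By = cos φ₂ sin Δλ = 0.017617
φₘ = atan2(sin φ₁ + sin φ₂, √((cos φ₁ + Bx)² + By²)) = -28.01993°
λₘ = λ₁ + atan2(By, cos φ₁ + Bx) = -154.75520°

28.020°S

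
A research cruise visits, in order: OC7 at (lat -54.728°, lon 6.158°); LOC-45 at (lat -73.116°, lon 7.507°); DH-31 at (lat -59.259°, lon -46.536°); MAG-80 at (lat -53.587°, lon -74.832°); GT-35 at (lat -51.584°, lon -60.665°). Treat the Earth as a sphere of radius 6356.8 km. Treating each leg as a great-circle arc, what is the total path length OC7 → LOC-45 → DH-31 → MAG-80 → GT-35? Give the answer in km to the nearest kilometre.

7573 km

OC7→LOC-45: c = 0.321078 rad, d = 2041.03 km
LOC-45→DH-31: c = 0.428453 rad, d = 2723.59 km
DH-31→MAG-80: c = 0.287880 rad, d = 1830.00 km
MAG-80→GT-35: c = 0.153963 rad, d = 978.71 km
Total = 2041.03 + 2723.59 + 1830.00 + 978.71 = 7573.32 km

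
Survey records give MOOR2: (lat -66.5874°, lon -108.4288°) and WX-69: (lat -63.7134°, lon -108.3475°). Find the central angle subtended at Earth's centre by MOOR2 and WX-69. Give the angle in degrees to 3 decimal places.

Δφ = 2.8740°,  Δλ = 0.0813°
a = sin²(Δφ/2) + cos φ₁ cos φ₂ sin²(Δλ/2) = 0.000629
c = 2·arcsin(√a) = 0.050164 rad = 2.8742°

2.874°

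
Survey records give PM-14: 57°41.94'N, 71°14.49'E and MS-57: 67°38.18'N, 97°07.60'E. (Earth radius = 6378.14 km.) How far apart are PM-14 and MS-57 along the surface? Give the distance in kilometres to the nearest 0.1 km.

1702.2 km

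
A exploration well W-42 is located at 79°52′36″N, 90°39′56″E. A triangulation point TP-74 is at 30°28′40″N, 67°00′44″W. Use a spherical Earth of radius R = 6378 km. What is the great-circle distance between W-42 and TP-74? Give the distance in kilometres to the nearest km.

7675 km

W-42: φ = +79.87667°, λ = +90.66556°
TP-74: φ = +30.47778°, λ = -67.01222°
Δφ = -49.3989°,  Δλ = -157.6778°
a = sin²(Δφ/2) + cos φ₁ cos φ₂ sin²(Δλ/2) = 0.320411
c = 2·arcsin(√a) = 1.203409 rad = 68.9503°
d = R·c = 6378 × 1.203409 = 7675.3 km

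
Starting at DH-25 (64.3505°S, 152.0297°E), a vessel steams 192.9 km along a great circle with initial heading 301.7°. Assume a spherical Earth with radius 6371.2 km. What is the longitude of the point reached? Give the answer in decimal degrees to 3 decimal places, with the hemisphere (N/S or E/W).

148.732°E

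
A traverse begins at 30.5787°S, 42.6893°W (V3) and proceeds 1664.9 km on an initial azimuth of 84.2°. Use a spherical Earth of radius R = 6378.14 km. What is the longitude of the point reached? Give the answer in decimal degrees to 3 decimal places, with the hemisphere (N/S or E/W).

25.788°W

δ = d/R = 1664.9/6378.14 = 0.261032 rad
φ₂ = arcsin(sin φ₁ cos δ + cos φ₁ sin δ cos θ)
   = arcsin(-0.50872·0.96612 + 0.86093·0.25808·0.10106) = -27.97165°
λ₂ = λ₁ + atan2(sin θ sin δ cos φ₁, cos δ − sin φ₁ sin φ₂) = -25.78832°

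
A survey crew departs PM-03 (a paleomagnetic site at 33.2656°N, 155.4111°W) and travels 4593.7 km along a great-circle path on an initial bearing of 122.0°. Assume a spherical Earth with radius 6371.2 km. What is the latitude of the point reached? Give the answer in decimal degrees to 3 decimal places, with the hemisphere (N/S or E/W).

6.864°N

δ = d/R = 4593.7/6371.2 = 0.721010 rad
φ₂ = arcsin(sin φ₁ cos δ + cos φ₁ sin δ cos θ)
   = arcsin(0.54852·0.75114 + 0.83614·0.66014·-0.52992) = 6.86416°
λ₂ = λ₁ + atan2(sin θ sin δ cos φ₁, cos δ − sin φ₁ sin φ₂) = -121.08687°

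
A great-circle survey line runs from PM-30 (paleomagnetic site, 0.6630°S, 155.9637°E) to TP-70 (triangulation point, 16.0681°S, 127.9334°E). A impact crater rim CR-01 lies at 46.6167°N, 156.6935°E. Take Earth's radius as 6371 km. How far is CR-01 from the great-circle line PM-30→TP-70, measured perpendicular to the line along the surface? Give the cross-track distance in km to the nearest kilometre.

δ₁₃ = central angle PM-30→CR-01 = 0.825262 rad  (haversine)
θ₁₃ = bearing PM-30→CR-01 = 0.682°,  θ₁₂ = bearing PM-30→TP-70 = 239.411°
dₓₜ = R·arcsin(sin δ₁₃ · sin(θ₁₃ − θ₁₂)) = 6371·arcsin(0.73473·sin(-238.729°)) = 4325.657 km
|dₓₜ| = 4325.657 km

4326 km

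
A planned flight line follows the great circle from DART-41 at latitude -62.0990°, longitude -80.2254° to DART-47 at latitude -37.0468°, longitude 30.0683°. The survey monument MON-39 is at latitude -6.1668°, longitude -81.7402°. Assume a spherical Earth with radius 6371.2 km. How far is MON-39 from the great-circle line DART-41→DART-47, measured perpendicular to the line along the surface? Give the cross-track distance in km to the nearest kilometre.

4611 km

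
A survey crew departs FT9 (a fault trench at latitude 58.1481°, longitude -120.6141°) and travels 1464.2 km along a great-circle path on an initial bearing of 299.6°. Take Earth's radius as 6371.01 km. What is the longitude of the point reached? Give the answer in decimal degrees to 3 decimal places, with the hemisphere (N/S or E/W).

145.954°W

δ = d/R = 1464.2/6371.01 = 0.229822 rad
φ₂ = arcsin(sin φ₁ cos δ + cos φ₁ sin δ cos θ)
   = arcsin(0.84942·0.97371 + 0.52773·0.22780·0.49394) = 62.43198°
λ₂ = λ₁ + atan2(sin θ sin δ cos φ₁, cos δ − sin φ₁ sin φ₂) = -145.95424°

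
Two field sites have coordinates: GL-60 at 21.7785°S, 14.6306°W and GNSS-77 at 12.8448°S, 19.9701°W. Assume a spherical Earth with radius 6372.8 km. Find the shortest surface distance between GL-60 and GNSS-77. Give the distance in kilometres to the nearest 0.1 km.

1143.7 km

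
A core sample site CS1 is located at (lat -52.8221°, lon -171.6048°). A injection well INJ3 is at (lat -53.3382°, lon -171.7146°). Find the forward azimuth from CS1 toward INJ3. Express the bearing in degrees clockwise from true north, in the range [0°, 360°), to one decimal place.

Δλ = -0.1098°
y = sin Δλ · cos φ₂ = -0.001144
x = cos φ₁ sin φ₂ − sin φ₁ cos φ₂ cos Δλ = -0.009008
θ = atan2(y, x) = -172.7611° → 187.2389° (mod 360°)

187.2°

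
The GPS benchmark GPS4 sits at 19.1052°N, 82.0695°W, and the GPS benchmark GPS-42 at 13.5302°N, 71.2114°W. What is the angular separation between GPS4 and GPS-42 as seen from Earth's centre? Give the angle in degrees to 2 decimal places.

Δφ = -5.5750°,  Δλ = 10.8581°
a = sin²(Δφ/2) + cos φ₁ cos φ₂ sin²(Δλ/2) = 0.010589
c = 2·arcsin(√a) = 0.206169 rad = 11.8126°

11.81°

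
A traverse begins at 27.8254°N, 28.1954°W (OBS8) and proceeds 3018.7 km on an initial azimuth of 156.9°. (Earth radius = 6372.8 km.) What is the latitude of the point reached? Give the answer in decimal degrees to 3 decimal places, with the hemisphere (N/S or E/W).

δ = d/R = 3018.7/6372.8 = 0.473685 rad
φ₂ = arcsin(sin φ₁ cos δ + cos φ₁ sin δ cos θ)
   = arcsin(0.46678·0.88989 + 0.88437·0.45617·-0.91982) = 2.53935°
λ₂ = λ₁ + atan2(sin θ sin δ cos φ₁, cos δ − sin φ₁ sin φ₂) = -17.87527°

2.539°N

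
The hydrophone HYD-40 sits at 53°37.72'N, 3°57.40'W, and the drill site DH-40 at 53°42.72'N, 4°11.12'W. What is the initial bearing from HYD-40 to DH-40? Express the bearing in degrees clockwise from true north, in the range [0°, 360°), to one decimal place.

301.7°

HYD-40: φ = +53.62867°, λ = -3.95667°
DH-40: φ = +53.71200°, λ = -4.18533°
Δλ = -0.2287°
y = sin Δλ · cos φ₂ = -0.002362
x = cos φ₁ sin φ₂ − sin φ₁ cos φ₂ cos Δλ = 0.001458
θ = atan2(y, x) = -58.3103° → 301.6897° (mod 360°)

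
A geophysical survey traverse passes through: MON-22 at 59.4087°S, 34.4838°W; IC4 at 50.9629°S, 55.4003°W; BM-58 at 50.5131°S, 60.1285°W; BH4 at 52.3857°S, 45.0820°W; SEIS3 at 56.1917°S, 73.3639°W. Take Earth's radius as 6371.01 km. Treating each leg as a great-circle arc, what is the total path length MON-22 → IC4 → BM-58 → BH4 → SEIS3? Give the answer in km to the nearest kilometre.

4882 km

MON-22→IC4: c = 0.253529 rad, d = 1615.24 km
IC4→BM-58: c = 0.052803 rad, d = 336.41 km
BM-58→BH4: c = 0.166569 rad, d = 1061.21 km
BH4→SEIS3: c = 0.293439 rad, d = 1869.50 km
Total = 1615.24 + 336.41 + 1061.21 + 1869.50 = 4882.36 km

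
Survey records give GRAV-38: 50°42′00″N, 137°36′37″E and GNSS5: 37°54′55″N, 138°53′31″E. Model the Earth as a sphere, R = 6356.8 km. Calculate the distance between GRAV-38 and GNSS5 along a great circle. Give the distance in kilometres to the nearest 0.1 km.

GRAV-38: φ = +50.70000°, λ = +137.61028°
GNSS5: φ = +37.91528°, λ = +138.89194°
Δφ = -12.7847°,  Δλ = 1.2817°
a = sin²(Δφ/2) + cos φ₁ cos φ₂ sin²(Δλ/2) = 0.012458
c = 2·arcsin(√a) = 0.223700 rad = 12.8171°
d = R·c = 6356.8 × 0.223700 = 1422.0 km

1422.0 km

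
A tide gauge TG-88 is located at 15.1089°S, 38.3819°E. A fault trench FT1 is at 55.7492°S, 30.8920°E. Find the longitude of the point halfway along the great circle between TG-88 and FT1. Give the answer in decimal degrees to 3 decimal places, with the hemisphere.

35.625°E

Bx = cos φ₂ cos Δλ = 0.558014,  By = cos φ₂ sin Δλ = -0.073364
φₘ = atan2(sin φ₁ + sin φ₂, √((cos φ₁ + Bx)² + By²)) = -35.48290°
λₘ = λ₁ + atan2(By, cos φ₁ + Bx) = 35.62486°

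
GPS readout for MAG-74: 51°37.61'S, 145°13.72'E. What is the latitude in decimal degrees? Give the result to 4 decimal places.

51° + 37.61′/60 = 51 + 0.62683 = 51.6268°

51.6268°S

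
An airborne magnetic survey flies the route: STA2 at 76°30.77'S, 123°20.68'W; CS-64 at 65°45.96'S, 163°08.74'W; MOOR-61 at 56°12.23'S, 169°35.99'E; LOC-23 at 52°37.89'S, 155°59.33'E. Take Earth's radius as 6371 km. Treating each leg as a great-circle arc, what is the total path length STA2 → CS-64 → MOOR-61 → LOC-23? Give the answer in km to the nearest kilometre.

STA2: φ = -76.51283°, λ = -123.34467°
CS-64: φ = -65.76600°, λ = -163.14567°
MOOR-61: φ = -56.20383°, λ = +169.59983°
LOC-23: φ = -52.63150°, λ = +155.98883°
STA2→CS-64: c = 0.282803 rad, d = 1801.74 km
CS-64→MOOR-61: c = 0.281072 rad, d = 1790.71 km
MOOR-61→LOC-23: c = 0.151302 rad, d = 963.95 km
Total = 1801.74 + 1790.71 + 963.95 = 4556.40 km

4556 km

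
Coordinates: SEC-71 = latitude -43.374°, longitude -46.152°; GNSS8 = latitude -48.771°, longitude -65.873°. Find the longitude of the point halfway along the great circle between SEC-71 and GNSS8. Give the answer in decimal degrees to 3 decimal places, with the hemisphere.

55.525°W

Bx = cos φ₂ cos Δλ = 0.620414,  By = cos φ₂ sin Δλ = -0.222397
φₘ = atan2(sin φ₁ + sin φ₂, √((cos φ₁ + Bx)² + By²)) = -46.49739°
λₘ = λ₁ + atan2(By, cos φ₁ + Bx) = -55.52521°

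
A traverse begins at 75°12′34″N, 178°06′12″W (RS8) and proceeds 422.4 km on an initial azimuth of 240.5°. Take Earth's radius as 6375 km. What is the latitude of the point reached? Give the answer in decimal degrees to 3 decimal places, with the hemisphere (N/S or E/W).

73.023°N

RS8: φ = +75.20944°, λ = -178.10333°
δ = d/R = 422.4/6375 = 0.066259 rad
φ₂ = arcsin(sin φ₁ cos δ + cos φ₁ sin δ cos θ)
   = arcsin(0.96687·0.99781 + 0.25529·0.06621·-0.49242) = 73.02272°
λ₂ = λ₁ + atan2(sin θ sin δ cos φ₁, cos δ − sin φ₁ sin φ₂) = 170.51426°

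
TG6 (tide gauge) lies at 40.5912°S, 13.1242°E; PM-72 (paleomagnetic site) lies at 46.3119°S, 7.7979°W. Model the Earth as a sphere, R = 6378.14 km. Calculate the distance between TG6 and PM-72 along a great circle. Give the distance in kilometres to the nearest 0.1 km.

Δφ = -5.7207°,  Δλ = -20.9221°
a = sin²(Δφ/2) + cos φ₁ cos φ₂ sin²(Δλ/2) = 0.019782
c = 2·arcsin(√a) = 0.282232 rad = 16.1707°
d = R·c = 6378.14 × 0.282232 = 1800.1 km

1800.1 km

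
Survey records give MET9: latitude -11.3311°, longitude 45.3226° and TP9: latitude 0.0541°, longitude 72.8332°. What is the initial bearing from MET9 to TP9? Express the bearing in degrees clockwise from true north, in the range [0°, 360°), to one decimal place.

Δλ = 27.5106°
y = sin Δλ · cos φ₂ = 0.461913
x = cos φ₁ sin φ₂ − sin φ₁ cos φ₂ cos Δλ = 0.175187
θ = atan2(y, x) = 69.2300° → 69.2300° (mod 360°)

69.2°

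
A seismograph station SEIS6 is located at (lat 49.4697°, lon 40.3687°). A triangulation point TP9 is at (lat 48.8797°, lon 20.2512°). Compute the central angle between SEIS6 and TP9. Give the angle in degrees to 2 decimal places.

13.13°

Δφ = -0.5900°,  Δλ = -20.1175°
a = sin²(Δφ/2) + cos φ₁ cos φ₂ sin²(Δλ/2) = 0.013064
c = 2·arcsin(√a) = 0.229092 rad = 13.1260°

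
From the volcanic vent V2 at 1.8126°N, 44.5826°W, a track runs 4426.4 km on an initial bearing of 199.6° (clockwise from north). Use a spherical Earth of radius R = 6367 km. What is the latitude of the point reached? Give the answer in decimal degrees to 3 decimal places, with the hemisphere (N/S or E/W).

δ = d/R = 4426.4/6367 = 0.695210 rad
φ₂ = arcsin(sin φ₁ cos δ + cos φ₁ sin δ cos θ)
   = arcsin(0.03163·0.76792 + 0.99950·0.64055·-0.94206) = -35.36899°
λ₂ = λ₁ + atan2(sin θ sin δ cos φ₁, cos δ − sin φ₁ sin φ₂) = -59.86070°

35.369°S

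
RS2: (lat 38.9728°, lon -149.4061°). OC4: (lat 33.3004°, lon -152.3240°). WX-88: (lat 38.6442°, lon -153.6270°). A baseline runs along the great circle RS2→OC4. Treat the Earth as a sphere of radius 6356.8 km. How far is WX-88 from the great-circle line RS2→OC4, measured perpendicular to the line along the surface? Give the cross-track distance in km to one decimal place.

δ₁₃ = central angle RS2→WX-88 = 0.057686 rad  (haversine)
θ₁₃ = bearing RS2→WX-88 = 265.620°,  θ₁₂ = bearing RS2→OC4 = 203.434°
dₓₜ = R·arcsin(sin δ₁₃ · sin(θ₁₃ − θ₁₂)) = 6356.8·arcsin(0.05765·sin(62.186°)) = 324.296 km
|dₓₜ| = 324.296 km

324.3 km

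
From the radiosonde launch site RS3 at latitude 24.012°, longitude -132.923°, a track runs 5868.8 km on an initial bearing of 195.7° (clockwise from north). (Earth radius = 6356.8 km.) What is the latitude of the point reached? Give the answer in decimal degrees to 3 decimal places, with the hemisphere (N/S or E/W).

δ = d/R = 5868.8/6356.8 = 0.923232 rad
φ₂ = arcsin(sin φ₁ cos δ + cos φ₁ sin δ cos θ)
   = arcsin(0.40693·0.60325 + 0.91346·0.79756·-0.96269) = -27.12139°
λ₂ = λ₁ + atan2(sin θ sin δ cos φ₁, cos δ − sin φ₁ sin φ₂) = -146.95604°

27.121°S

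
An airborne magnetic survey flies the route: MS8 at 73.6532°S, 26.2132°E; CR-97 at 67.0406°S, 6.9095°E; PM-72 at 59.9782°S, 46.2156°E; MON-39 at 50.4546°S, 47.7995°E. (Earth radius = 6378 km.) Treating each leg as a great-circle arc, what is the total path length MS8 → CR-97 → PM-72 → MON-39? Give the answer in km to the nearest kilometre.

4148 km

MS8→CR-97: c = 0.160327 rad, d = 1022.57 km
CR-97→PM-72: c = 0.323085 rad, d = 2060.63 km
PM-72→MON-39: c = 0.166952 rad, d = 1064.82 km
Total = 1022.57 + 2060.63 + 1064.82 = 4148.02 km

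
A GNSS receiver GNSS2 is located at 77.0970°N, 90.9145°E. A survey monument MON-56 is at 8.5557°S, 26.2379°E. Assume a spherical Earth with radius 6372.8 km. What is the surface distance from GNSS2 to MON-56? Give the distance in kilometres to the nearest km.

10333 km

Δφ = -85.6527°,  Δλ = -64.6766°
a = sin²(Δφ/2) + cos φ₁ cos φ₂ sin²(Δλ/2) = 0.525283
c = 2·arcsin(√a) = 1.621383 rad = 92.8984°
d = R·c = 6372.8 × 1.621383 = 10332.8 km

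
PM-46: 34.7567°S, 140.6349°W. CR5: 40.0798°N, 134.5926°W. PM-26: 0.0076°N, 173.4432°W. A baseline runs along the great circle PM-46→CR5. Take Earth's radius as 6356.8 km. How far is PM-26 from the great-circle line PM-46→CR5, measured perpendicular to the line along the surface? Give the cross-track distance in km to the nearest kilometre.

3932 km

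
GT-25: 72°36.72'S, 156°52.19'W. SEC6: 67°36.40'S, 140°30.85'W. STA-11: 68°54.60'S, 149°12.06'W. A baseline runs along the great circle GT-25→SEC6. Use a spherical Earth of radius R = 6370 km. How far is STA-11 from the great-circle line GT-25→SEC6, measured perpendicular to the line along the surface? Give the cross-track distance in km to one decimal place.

153.2 km

GT-25: φ = -72.61200°, λ = -156.86983°
SEC6: φ = -67.60667°, λ = -140.51417°
STA-11: φ = -68.91000°, λ = -149.20100°
δ₁₃ = central angle GT-25→STA-11 = 0.078102 rad  (haversine)
θ₁₃ = bearing GT-25→STA-11 = 37.984°,  θ₁₂ = bearing GT-25→SEC6 = 55.936°
dₓₜ = R·arcsin(sin δ₁₃ · sin(θ₁₃ − θ₁₂)) = 6370·arcsin(0.07802·sin(-17.951°)) = -153.195 km
|dₓₜ| = 153.195 km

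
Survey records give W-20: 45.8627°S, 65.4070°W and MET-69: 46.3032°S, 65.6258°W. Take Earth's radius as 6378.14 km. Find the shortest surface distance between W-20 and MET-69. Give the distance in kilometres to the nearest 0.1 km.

51.9 km

Δφ = -0.4405°,  Δλ = -0.2188°
a = sin²(Δφ/2) + cos φ₁ cos φ₂ sin²(Δλ/2) = 0.000017
c = 2·arcsin(√a) = 0.008132 rad = 0.4659°
d = R·c = 6378.14 × 0.008132 = 51.9 km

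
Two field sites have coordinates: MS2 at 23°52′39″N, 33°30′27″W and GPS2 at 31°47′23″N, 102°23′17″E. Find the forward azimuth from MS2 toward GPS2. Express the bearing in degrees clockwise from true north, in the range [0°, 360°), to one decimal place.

MS2: φ = +23.87750°, λ = -33.50750°
GPS2: φ = +31.78972°, λ = +102.38806°
Δλ = 135.8956°
y = sin Δλ · cos φ₂ = 0.591564
x = cos φ₁ sin φ₂ − sin φ₁ cos φ₂ cos Δλ = 0.728776
θ = atan2(y, x) = 39.0670° → 39.0670° (mod 360°)

39.1°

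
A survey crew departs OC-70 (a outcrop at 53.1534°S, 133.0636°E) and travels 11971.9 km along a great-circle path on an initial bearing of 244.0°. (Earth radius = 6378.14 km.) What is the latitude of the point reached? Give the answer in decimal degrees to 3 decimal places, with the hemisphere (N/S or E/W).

0.539°S

δ = d/R = 11971.9/6378.14 = 1.877021 rad
φ₂ = arcsin(sin φ₁ cos δ + cos φ₁ sin δ cos θ)
   = arcsin(-0.80024·-0.30146 + 0.59967·0.95348·-0.43837) = -0.53907°
λ₂ = λ₁ + atan2(sin θ sin δ cos φ₁, cos δ − sin φ₁ sin φ₂) = 12.04709°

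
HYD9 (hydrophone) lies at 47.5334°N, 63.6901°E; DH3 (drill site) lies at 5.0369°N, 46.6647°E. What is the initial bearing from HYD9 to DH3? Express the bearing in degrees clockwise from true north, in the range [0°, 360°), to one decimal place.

Δλ = -17.0254°
y = sin Δλ · cos φ₂ = -0.291665
x = cos φ₁ sin φ₂ − sin φ₁ cos φ₂ cos Δλ = -0.643342
θ = atan2(y, x) = -155.6124° → 204.3876° (mod 360°)

204.4°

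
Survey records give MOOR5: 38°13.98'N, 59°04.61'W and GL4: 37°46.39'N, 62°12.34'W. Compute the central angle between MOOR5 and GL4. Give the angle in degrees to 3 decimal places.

2.508°

MOOR5: φ = +38.23300°, λ = -59.07683°
GL4: φ = +37.77317°, λ = -62.20567°
Δφ = -0.4598°,  Δλ = -3.1288°
a = sin²(Δφ/2) + cos φ₁ cos φ₂ sin²(Δλ/2) = 0.000479
c = 2·arcsin(√a) = 0.043770 rad = 2.5078°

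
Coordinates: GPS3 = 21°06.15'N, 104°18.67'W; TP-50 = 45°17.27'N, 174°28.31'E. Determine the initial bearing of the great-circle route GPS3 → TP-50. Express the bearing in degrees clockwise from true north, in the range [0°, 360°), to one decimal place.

311.9°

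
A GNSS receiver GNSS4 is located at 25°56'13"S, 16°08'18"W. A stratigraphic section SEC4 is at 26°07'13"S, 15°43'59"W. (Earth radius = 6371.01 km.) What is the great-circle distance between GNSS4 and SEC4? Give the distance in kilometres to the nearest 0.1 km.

GNSS4: φ = -25.93694°, λ = -16.13833°
SEC4: φ = -26.12028°, λ = -15.73306°
Δφ = -0.1833°,  Δλ = 0.4053°
a = sin²(Δφ/2) + cos φ₁ cos φ₂ sin²(Δλ/2) = 0.000013
c = 2·arcsin(√a) = 0.007116 rad = 0.4077°
d = R·c = 6371.01 × 0.007116 = 45.3 km

45.3 km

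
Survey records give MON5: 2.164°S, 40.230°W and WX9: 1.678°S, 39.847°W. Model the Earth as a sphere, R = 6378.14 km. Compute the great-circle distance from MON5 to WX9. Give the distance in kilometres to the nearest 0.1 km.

68.9 km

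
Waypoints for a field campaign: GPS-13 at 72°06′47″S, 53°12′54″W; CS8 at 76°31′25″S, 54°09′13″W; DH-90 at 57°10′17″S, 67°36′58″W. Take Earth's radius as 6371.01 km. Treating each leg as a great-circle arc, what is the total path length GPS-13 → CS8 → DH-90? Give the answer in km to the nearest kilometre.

GPS-13: φ = -72.11306°, λ = -53.21500°
CS8: φ = -76.52361°, λ = -54.15361°
DH-90: φ = -57.17139°, λ = -67.61611°
GPS-13→CS8: c = 0.077104 rad, d = 491.23 km
CS8→DH-90: c = 0.348085 rad, d = 2217.65 km
Total = 491.23 + 2217.65 = 2708.88 km

2709 km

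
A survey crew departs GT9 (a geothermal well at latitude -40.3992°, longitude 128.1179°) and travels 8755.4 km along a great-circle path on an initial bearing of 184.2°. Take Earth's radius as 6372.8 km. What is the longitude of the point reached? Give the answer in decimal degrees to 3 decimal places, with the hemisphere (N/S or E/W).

δ = d/R = 8755.4/6372.8 = 1.373870 rad
φ₂ = arcsin(sin φ₁ cos δ + cos φ₁ sin δ cos θ)
   = arcsin(-0.64811·0.19566 + 0.76155·0.98067·-0.99731) = -60.64854°
λ₂ = λ₁ + atan2(sin θ sin δ cos φ₁, cos δ − sin φ₁ sin φ₂) = -43.45636°

43.456°W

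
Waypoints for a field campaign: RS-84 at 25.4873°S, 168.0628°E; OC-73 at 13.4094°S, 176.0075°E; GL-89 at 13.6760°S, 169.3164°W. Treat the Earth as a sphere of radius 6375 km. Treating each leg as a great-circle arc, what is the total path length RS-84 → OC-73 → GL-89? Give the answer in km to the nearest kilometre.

3168 km

RS-84→OC-73: c = 0.247874 rad, d = 1580.20 km
OC-73→GL-89: c = 0.249030 rad, d = 1587.57 km
Total = 1580.20 + 1587.57 = 3167.76 km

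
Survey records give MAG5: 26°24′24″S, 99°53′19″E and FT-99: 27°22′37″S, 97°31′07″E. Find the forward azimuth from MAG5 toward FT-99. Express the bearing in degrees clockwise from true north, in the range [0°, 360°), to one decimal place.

MAG5: φ = -26.40667°, λ = +99.88861°
FT-99: φ = -27.37694°, λ = +97.51861°
Δλ = -2.3700°
y = sin Δλ · cos φ₂ = -0.036721
x = cos φ₁ sin φ₂ − sin φ₁ cos φ₂ cos Δλ = -0.017272
θ = atan2(y, x) = -115.1897° → 244.8103° (mod 360°)

244.8°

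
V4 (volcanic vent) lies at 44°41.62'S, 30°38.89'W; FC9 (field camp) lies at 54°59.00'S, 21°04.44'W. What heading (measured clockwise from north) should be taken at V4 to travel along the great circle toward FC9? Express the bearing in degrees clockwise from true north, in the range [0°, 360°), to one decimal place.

152.6°

V4: φ = -44.69367°, λ = -30.64817°
FC9: φ = -54.98333°, λ = -21.07400°
Δλ = 9.5742°
y = sin Δλ · cos φ₂ = 0.095439
x = cos φ₁ sin φ₂ − sin φ₁ cos φ₂ cos Δλ = -0.184246
θ = atan2(y, x) = 152.6159° → 152.6159° (mod 360°)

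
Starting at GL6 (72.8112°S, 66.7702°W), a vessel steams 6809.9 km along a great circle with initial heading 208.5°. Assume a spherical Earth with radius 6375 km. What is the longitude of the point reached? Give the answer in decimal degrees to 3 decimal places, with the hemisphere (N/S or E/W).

δ = d/R = 6809.9/6375 = 1.068220 rad
φ₂ = arcsin(sin φ₁ cos δ + cos φ₁ sin δ cos θ)
   = arcsin(-0.95534·0.48169 + 0.29552·0.87634·-0.87882) = -43.45353°
λ₂ = λ₁ + atan2(sin θ sin δ cos φ₁, cos δ − sin φ₁ sin φ₂) = 148.40126°

148.401°E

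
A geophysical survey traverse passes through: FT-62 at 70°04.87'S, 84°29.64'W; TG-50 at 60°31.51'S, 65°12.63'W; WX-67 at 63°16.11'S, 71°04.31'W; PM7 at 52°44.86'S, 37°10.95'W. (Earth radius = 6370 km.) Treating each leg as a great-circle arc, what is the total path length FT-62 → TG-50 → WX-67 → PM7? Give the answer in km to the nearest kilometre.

FT-62: φ = -70.08117°, λ = -84.49400°
TG-50: φ = -60.52517°, λ = -65.21050°
WX-67: φ = -63.26850°, λ = -71.07183°
PM7: φ = -52.74767°, λ = -37.18250°
FT-62→TG-50: c = 0.216203 rad, d = 1377.22 km
TG-50→WX-67: c = 0.067883 rad, d = 432.41 km
WX-67→PM7: c = 0.357049 rad, d = 2274.40 km
Total = 1377.22 + 432.41 + 2274.40 = 4084.03 km

4084 km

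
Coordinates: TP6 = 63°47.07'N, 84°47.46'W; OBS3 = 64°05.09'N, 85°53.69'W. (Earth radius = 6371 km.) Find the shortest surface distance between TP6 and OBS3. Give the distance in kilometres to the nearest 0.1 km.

TP6: φ = +63.78450°, λ = -84.79100°
OBS3: φ = +64.08483°, λ = -85.89483°
Δφ = 0.3003°,  Δλ = -1.1038°
a = sin²(Δφ/2) + cos φ₁ cos φ₂ sin²(Δλ/2) = 0.000025
c = 2·arcsin(√a) = 0.009957 rad = 0.5705°
d = R·c = 6371 × 0.009957 = 63.4 km

63.4 km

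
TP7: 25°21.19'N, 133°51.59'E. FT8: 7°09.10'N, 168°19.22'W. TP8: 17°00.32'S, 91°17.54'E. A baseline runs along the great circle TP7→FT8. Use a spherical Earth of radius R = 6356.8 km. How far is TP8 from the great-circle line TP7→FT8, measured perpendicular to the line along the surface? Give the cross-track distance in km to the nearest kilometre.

4478 km

TP7: φ = +25.35317°, λ = +133.85983°
FT8: φ = +7.15167°, λ = -168.32033°
TP8: φ = -17.00533°, λ = +91.29233°
δ₁₃ = central angle TP7→TP8 = 1.034196 rad  (haversine)
θ₁₃ = bearing TP7→TP8 = 228.822°,  θ₁₂ = bearing TP7→FT8 = 97.715°
dₓₜ = R·arcsin(sin δ₁₃ · sin(θ₁₃ − θ₁₂)) = 6356.8·arcsin(0.85945·sin(131.107°)) = 4477.785 km
|dₓₜ| = 4477.785 km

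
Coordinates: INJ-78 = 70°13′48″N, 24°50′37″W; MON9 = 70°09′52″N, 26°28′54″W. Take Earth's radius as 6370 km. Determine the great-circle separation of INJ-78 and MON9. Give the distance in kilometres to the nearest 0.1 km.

62.1 km

INJ-78: φ = +70.23000°, λ = -24.84361°
MON9: φ = +70.16444°, λ = -26.48167°
Δφ = -0.0656°,  Δλ = -1.6381°
a = sin²(Δφ/2) + cos φ₁ cos φ₂ sin²(Δλ/2) = 0.000024
c = 2·arcsin(√a) = 0.009753 rad = 0.5588°
d = R·c = 6370 × 0.009753 = 62.1 km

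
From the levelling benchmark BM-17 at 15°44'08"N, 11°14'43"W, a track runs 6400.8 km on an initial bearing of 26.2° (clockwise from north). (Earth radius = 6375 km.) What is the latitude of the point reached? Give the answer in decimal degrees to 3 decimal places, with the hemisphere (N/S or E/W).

60.951°N

BM-17: φ = +15.73556°, λ = -11.24528°
δ = d/R = 6400.8/6375 = 1.004047 rad
φ₂ = arcsin(sin φ₁ cos δ + cos φ₁ sin δ cos θ)
   = arcsin(0.27120·0.53689 + 0.96252·0.84365·0.89726) = 60.95140°
λ₂ = λ₁ + atan2(sin θ sin δ cos φ₁, cos δ − sin φ₁ sin φ₂) = 38.85079°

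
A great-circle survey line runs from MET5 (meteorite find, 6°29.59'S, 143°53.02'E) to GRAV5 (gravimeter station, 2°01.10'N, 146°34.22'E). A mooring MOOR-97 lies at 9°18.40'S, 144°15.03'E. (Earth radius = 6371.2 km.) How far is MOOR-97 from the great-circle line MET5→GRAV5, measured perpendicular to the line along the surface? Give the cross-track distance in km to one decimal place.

132.8 km

MET5: φ = -6.49317°, λ = +143.88367°
GRAV5: φ = +2.01833°, λ = +146.57033°
MOOR-97: φ = -9.30667°, λ = +144.25050°
δ₁₃ = central angle MET5→MOOR-97 = 0.049513 rad  (haversine)
θ₁₃ = bearing MET5→MOOR-97 = 172.666°,  θ₁₂ = bearing MET5→GRAV5 = 17.577°
dₓₜ = R·arcsin(sin δ₁₃ · sin(θ₁₃ − θ₁₂)) = 6371.2·arcsin(0.04949·sin(155.089°)) = 132.827 km
|dₓₜ| = 132.827 km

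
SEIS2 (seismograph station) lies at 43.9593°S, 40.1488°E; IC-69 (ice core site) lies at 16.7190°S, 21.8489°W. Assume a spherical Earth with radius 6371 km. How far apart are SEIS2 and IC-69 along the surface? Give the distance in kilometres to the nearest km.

6498 km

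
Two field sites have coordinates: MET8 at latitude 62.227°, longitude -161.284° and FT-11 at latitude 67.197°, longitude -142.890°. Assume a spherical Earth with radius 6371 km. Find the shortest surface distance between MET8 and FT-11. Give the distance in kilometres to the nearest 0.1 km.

Δφ = 4.9700°,  Δλ = 18.3940°
a = sin²(Δφ/2) + cos φ₁ cos φ₂ sin²(Δλ/2) = 0.006493
c = 2·arcsin(√a) = 0.161336 rad = 9.2439°
d = R·c = 6371 × 0.161336 = 1027.9 km

1027.9 km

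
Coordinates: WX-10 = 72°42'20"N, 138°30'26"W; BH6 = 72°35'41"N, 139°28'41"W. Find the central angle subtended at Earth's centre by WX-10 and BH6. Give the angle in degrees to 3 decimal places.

WX-10: φ = +72.70556°, λ = -138.50722°
BH6: φ = +72.59472°, λ = -139.47806°
Δφ = -0.1108°,  Δλ = -0.9708°
a = sin²(Δφ/2) + cos φ₁ cos φ₂ sin²(Δλ/2) = 0.000007
c = 2·arcsin(√a) = 0.005410 rad = 0.3100°

0.310°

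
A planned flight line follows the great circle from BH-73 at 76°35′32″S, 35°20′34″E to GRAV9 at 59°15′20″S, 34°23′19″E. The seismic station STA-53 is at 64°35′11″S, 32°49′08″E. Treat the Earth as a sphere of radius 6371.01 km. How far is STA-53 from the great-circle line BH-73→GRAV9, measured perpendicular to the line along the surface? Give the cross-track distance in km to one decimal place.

BH-73: φ = -76.59222°, λ = +35.34278°
GRAV9: φ = -59.25556°, λ = +34.38861°
STA-53: φ = -64.58639°, λ = +32.81889°
δ₁₃ = central angle BH-73→STA-53 = 0.210005 rad  (haversine)
θ₁₃ = bearing BH-73→STA-53 = 354.799°,  θ₁₂ = bearing BH-73→GRAV9 = 358.363°
dₓₜ = R·arcsin(sin δ₁₃ · sin(θ₁₃ − θ₁₂)) = 6371.01·arcsin(0.20846·sin(-3.564°)) = -82.573 km
|dₓₜ| = 82.573 km

82.6 km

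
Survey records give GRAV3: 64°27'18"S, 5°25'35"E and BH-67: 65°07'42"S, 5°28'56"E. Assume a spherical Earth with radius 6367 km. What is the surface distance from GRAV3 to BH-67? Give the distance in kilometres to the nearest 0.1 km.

74.9 km

GRAV3: φ = -64.45500°, λ = +5.42639°
BH-67: φ = -65.12833°, λ = +5.48222°
Δφ = -0.6733°,  Δλ = 0.0558°
a = sin²(Δφ/2) + cos φ₁ cos φ₂ sin²(Δλ/2) = 0.000035
c = 2·arcsin(√a) = 0.011759 rad = 0.6738°
d = R·c = 6367 × 0.011759 = 74.9 km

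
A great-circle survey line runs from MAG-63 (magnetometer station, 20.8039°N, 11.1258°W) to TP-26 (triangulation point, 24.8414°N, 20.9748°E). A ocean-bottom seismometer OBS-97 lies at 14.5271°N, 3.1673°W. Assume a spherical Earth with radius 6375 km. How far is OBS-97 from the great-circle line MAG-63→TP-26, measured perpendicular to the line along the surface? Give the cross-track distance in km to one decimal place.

864.4 km

δ₁₃ = central angle MAG-63→OBS-97 = 0.171735 rad  (haversine)
θ₁₃ = bearing MAG-63→OBS-97 = 128.345°,  θ₁₂ = bearing MAG-63→TP-26 = 76.062°
dₓₜ = R·arcsin(sin δ₁₃ · sin(θ₁₃ − θ₁₂)) = 6375·arcsin(0.17089·sin(52.283°)) = 864.441 km
|dₓₜ| = 864.441 km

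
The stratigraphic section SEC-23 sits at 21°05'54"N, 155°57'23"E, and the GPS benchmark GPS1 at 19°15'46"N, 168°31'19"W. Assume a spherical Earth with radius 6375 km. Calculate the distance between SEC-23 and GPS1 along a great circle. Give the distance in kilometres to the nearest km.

3708 km

SEC-23: φ = +21.09833°, λ = +155.95639°
GPS1: φ = +19.26278°, λ = -168.52194°
Δφ = -1.8356°,  Δλ = 35.5217°
a = sin²(Δφ/2) + cos φ₁ cos φ₂ sin²(Δλ/2) = 0.082211
c = 2·arcsin(√a) = 0.581611 rad = 33.3238°
d = R·c = 6375 × 0.581611 = 3707.8 km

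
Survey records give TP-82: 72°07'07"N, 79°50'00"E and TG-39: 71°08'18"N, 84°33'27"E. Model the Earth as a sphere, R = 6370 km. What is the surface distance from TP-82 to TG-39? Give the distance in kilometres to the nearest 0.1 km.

198.1 km

TP-82: φ = +72.11861°, λ = +79.83333°
TG-39: φ = +71.13833°, λ = +84.55750°
Δφ = -0.9803°,  Δλ = 4.7242°
a = sin²(Δφ/2) + cos φ₁ cos φ₂ sin²(Δλ/2) = 0.000242
c = 2·arcsin(√a) = 0.031100 rad = 1.7819°
d = R·c = 6370 × 0.031100 = 198.1 km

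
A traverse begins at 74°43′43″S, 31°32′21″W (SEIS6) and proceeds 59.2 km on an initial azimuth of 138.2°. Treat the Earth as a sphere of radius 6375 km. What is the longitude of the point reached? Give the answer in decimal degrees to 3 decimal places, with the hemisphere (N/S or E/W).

30.158°W

SEIS6: φ = -74.72861°, λ = -31.53917°
δ = d/R = 59.2/6375 = 0.009286 rad
φ₂ = arcsin(sin φ₁ cos δ + cos φ₁ sin δ cos θ)
   = arcsin(-0.96469·0.99996 + 0.26339·0.00929·-0.74548) = -75.12113°
λ₂ = λ₁ + atan2(sin θ sin δ cos φ₁, cos δ − sin φ₁ sin φ₂) = -30.15794°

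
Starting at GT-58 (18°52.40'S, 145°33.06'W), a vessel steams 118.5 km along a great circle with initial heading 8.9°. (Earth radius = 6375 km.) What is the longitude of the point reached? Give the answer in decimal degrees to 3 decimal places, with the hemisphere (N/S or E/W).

GT-58: φ = -18.87333°, λ = -145.55100°
δ = d/R = 118.5/6375 = 0.018588 rad
φ₂ = arcsin(sin φ₁ cos δ + cos φ₁ sin δ cos θ)
   = arcsin(-0.32348·0.99983 + 0.94624·0.01859·0.98796) = -17.82105°
λ₂ = λ₁ + atan2(sin θ sin δ cos φ₁, cos δ − sin φ₁ sin φ₂) = -145.37793°

145.378°W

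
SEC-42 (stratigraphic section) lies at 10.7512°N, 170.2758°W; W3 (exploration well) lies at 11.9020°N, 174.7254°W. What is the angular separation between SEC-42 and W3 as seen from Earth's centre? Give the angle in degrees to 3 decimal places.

4.512°

Δφ = 1.1508°,  Δλ = -4.4496°
a = sin²(Δφ/2) + cos φ₁ cos φ₂ sin²(Δλ/2) = 0.001550
c = 2·arcsin(√a) = 0.078750 rad = 4.5120°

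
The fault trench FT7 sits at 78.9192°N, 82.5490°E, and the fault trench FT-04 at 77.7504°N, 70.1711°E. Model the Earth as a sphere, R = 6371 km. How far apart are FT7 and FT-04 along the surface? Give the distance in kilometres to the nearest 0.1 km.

Δφ = -1.1688°,  Δλ = -12.3779°
a = sin²(Δφ/2) + cos φ₁ cos φ₂ sin²(Δλ/2) = 0.000578
c = 2·arcsin(√a) = 0.048087 rad = 2.7552°
d = R·c = 6371 × 0.048087 = 306.4 km

306.4 km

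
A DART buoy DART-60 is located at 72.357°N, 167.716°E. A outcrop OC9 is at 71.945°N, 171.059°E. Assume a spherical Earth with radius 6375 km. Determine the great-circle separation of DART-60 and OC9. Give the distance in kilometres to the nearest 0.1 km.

Δφ = -0.4120°,  Δλ = 3.3430°
a = sin²(Δφ/2) + cos φ₁ cos φ₂ sin²(Δλ/2) = 0.000093
c = 2·arcsin(√a) = 0.019272 rad = 1.1042°
d = R·c = 6375 × 0.019272 = 122.9 km

122.9 km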